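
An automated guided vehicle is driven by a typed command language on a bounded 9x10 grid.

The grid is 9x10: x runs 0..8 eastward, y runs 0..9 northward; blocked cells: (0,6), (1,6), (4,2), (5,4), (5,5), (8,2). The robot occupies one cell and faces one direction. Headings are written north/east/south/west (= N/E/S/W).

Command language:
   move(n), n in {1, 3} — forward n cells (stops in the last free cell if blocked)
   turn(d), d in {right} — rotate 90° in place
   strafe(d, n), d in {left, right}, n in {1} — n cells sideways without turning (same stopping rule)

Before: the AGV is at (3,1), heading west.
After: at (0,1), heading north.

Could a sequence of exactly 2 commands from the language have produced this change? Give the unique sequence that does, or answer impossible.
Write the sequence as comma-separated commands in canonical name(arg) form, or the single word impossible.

key: order matters: swapping move(3) and turn(right) lands elsewhere
start: at (3,1), heading west
t=1 move(3) ⇒ at (0,1), heading west
t=2 turn(right) ⇒ at (0,1), heading north
all 25 alternatives checked — unique.

move(3), turn(right)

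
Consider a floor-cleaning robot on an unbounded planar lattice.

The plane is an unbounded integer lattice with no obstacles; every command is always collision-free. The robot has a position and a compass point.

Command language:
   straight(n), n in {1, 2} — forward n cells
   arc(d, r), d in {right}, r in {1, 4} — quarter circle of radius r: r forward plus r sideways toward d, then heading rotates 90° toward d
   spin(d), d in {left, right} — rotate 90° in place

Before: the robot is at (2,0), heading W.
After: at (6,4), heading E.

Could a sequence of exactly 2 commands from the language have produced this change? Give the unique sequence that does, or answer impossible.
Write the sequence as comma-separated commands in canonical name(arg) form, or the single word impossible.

spin(right), arc(right, 4)

key: position moved to (6,4) AND the heading swung to E — translation plus rotation needed
t0: at (2,0), heading W
t=1 spin(right) ⇒ at (2,0), heading N
t=2 arc(right, 4) ⇒ at (6,4), heading E
all 36 alternatives checked — unique.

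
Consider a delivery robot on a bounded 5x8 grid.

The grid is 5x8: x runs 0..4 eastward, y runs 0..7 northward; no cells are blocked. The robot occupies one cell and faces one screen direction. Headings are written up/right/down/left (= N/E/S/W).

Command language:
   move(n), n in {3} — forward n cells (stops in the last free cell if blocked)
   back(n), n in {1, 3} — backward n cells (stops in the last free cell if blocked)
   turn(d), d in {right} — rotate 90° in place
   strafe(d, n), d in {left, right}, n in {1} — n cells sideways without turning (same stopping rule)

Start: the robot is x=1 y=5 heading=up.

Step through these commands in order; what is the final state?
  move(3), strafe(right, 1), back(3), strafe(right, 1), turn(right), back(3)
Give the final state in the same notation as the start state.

x=0 y=4 heading=right

start: x=1 y=5 heading=up
1. move(3) → x=1 y=7 heading=up
2. strafe(right, 1) → x=2 y=7 heading=up
3. back(3) → x=2 y=4 heading=up
4. strafe(right, 1) → x=3 y=4 heading=up
5. turn(right) → x=3 y=4 heading=right
6. back(3) → x=0 y=4 heading=right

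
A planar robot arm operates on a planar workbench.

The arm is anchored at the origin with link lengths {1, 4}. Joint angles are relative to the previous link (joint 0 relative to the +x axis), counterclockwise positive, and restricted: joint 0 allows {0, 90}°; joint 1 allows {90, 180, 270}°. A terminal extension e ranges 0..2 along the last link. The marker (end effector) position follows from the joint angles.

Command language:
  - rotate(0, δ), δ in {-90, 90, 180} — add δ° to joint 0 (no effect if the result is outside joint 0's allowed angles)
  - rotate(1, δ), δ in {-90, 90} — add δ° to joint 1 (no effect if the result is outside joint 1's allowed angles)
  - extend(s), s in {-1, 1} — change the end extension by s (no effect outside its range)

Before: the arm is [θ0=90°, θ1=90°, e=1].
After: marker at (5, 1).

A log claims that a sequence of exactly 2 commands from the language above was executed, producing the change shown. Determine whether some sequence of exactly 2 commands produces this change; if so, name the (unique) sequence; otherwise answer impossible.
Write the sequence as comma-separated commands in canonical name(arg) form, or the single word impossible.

start: [θ0=90°, θ1=90°, e=1]
1. rotate(1, 90) → [θ0=90°, θ1=180°, e=1]
2. rotate(1, 90) → [θ0=90°, θ1=270°, e=1]
no other 2-command option fits: unique.

rotate(1, 90), rotate(1, 90)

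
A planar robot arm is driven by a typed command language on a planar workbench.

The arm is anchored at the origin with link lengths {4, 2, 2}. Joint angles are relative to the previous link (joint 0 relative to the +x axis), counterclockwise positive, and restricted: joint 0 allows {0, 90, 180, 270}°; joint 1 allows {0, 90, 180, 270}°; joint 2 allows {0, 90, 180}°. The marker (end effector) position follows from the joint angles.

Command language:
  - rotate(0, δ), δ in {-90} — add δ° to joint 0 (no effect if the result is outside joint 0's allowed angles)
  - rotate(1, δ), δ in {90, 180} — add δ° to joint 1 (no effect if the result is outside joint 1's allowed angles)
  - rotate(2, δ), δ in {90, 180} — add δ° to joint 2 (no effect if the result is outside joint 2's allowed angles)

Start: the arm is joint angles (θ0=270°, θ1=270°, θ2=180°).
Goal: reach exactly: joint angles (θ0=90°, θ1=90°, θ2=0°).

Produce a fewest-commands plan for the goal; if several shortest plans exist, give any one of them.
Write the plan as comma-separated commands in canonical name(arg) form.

rotate(0, -90), rotate(0, -90), rotate(2, 180), rotate(1, 180)

t0: joint angles (θ0=270°, θ1=270°, θ2=180°)
[1] after rotate(0, -90): joint angles (θ0=180°, θ1=270°, θ2=180°)
[2] after rotate(0, -90): joint angles (θ0=90°, θ1=270°, θ2=180°)
[3] after rotate(2, 180): joint angles (θ0=90°, θ1=270°, θ2=0°)
[4] after rotate(1, 180): joint angles (θ0=90°, θ1=90°, θ2=0°)
shorter routes all fall short; 4 is best.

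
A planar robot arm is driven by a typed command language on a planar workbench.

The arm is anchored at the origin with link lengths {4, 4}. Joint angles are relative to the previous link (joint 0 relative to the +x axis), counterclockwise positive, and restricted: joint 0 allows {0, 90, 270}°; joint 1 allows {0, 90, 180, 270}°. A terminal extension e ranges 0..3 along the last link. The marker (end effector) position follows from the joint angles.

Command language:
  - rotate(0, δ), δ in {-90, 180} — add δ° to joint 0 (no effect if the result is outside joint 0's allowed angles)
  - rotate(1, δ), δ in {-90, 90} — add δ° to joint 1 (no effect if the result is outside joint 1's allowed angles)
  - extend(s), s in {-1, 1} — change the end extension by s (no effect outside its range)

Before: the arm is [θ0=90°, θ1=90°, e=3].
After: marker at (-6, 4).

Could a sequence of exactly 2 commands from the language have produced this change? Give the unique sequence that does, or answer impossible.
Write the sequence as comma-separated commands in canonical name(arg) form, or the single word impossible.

key: order matters: swapping extend(1) and extend(-1) lands elsewhere
initial: [θ0=90°, θ1=90°, e=3]
step 1 (extend(1)): [θ0=90°, θ1=90°, e=3]
step 2 (extend(-1)): [θ0=90°, θ1=90°, e=2]
no other 2-command option fits: unique.

extend(1), extend(-1)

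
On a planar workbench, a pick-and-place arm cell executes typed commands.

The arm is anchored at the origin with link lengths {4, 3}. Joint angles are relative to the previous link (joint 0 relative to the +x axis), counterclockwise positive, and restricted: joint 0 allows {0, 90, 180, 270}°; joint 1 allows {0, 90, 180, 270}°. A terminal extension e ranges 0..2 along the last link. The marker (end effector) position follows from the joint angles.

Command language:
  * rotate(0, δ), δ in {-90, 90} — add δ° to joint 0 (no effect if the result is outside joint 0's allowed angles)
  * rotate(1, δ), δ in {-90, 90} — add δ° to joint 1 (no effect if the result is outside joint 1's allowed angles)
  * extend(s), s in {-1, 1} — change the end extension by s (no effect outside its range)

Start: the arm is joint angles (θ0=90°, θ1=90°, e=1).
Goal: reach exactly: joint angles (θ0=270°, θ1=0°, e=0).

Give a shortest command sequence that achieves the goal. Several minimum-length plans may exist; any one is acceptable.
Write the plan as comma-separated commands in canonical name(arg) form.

rotate(0, -90), rotate(0, -90), rotate(1, -90), extend(-1)

t0: joint angles (θ0=90°, θ1=90°, e=1)
[1] after rotate(0, -90): joint angles (θ0=0°, θ1=90°, e=1)
[2] after rotate(0, -90): joint angles (θ0=270°, θ1=90°, e=1)
[3] after rotate(1, -90): joint angles (θ0=270°, θ1=0°, e=1)
[4] after extend(-1): joint angles (θ0=270°, θ1=0°, e=0)
nothing shorter than 4 reaches the goal.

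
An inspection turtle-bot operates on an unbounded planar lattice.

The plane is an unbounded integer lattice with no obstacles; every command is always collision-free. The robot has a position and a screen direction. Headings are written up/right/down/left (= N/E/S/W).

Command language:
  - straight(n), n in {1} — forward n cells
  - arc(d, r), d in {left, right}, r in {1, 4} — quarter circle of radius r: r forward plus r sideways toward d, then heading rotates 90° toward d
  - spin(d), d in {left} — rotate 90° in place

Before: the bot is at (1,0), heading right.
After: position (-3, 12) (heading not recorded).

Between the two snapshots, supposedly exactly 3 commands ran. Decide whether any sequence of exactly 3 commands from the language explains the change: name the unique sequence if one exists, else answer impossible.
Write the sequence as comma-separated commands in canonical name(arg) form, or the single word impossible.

key: running arc(right, 4) before arc(left, 4) would end elsewhere — order is forced
begin: at (1,0), heading right
[1] after arc(left, 4): at (5,4), heading up
[2] after arc(left, 4): at (1,8), heading left
[3] after arc(right, 4): at (-3,12), heading up
uniquely the one of 216 3-step routes that fits.

arc(left, 4), arc(left, 4), arc(right, 4)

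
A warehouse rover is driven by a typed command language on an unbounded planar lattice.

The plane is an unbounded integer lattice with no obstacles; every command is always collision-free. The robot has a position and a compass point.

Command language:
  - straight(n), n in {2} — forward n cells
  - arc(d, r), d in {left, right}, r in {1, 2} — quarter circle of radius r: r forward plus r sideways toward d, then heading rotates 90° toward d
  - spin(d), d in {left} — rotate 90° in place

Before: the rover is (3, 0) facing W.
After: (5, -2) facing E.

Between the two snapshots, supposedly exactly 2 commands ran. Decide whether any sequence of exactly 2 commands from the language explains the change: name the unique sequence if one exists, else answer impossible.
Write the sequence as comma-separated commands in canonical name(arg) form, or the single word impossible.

key: cell and facing (now E) both changed — the 2 commands mix motion and turning
initial: (3, 0) facing W
[1] after spin(left): (3, 0) facing S
[2] after arc(left, 2): (5, -2) facing E
no rival 2-sequence matches.

spin(left), arc(left, 2)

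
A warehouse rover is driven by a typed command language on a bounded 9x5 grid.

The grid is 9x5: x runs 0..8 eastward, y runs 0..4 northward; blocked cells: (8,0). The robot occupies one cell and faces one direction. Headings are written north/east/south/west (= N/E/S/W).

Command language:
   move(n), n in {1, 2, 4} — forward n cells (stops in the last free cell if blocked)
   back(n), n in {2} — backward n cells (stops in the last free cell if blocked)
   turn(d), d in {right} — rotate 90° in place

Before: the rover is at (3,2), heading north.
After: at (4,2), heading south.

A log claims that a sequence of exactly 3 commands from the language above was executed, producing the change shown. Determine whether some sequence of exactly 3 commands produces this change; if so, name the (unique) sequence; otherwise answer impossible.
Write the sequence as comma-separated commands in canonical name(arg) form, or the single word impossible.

turn(right), move(1), turn(right)

key: position moved to (4,2) AND the heading swung to S — translation plus rotation needed
initial: at (3,2), heading north
step 1 (turn(right)): at (3,2), heading east
step 2 (move(1)): at (4,2), heading east
step 3 (turn(right)): at (4,2), heading south
no other 3-command option fits: unique.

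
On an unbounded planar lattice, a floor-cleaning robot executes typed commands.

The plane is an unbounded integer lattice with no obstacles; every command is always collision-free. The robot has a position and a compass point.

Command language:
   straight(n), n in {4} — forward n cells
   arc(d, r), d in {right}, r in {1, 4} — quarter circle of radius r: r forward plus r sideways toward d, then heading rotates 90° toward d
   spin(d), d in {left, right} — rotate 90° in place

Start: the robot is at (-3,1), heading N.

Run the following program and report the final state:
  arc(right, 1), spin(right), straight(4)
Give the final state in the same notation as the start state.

at (-2,-2), heading S

initial: at (-3,1), heading N
1. arc(right, 1) → at (-2,2), heading E
2. spin(right) → at (-2,2), heading S
3. straight(4) → at (-2,-2), heading S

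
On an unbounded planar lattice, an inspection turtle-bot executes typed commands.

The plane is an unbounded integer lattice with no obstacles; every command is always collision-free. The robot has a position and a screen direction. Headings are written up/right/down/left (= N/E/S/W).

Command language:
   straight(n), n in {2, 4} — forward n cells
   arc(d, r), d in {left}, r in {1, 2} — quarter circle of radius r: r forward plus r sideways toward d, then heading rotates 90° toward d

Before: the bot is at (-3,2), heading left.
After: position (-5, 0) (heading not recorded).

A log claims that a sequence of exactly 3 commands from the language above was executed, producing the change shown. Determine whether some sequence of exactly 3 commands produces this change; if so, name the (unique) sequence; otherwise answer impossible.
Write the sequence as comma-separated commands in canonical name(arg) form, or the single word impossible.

straight(2), arc(left, 1), arc(left, 1)

key: order matters: swapping straight(2) and arc(left, 1) lands elsewhere
t0: at (-3,2), heading left
step 1 (straight(2)): at (-5,2), heading left
step 2 (arc(left, 1)): at (-6,1), heading down
step 3 (arc(left, 1)): at (-5,0), heading right
all 64 alternatives checked — unique.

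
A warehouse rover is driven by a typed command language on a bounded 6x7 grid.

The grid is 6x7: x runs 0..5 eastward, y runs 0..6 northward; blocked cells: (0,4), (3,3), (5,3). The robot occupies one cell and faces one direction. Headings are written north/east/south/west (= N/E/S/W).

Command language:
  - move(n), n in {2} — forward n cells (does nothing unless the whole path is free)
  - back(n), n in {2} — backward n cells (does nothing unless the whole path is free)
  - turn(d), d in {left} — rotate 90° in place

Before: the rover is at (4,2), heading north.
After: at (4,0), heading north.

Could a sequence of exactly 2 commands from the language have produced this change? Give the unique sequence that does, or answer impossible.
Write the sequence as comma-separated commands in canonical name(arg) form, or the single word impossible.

back(2), back(2)

key: still facing N at the end — nothing in the sequence rotates
start: at (4,2), heading north
step 1 (back(2)): at (4,0), heading north
step 2 (back(2)): at (4,0), heading north
all 9 alternatives checked — unique.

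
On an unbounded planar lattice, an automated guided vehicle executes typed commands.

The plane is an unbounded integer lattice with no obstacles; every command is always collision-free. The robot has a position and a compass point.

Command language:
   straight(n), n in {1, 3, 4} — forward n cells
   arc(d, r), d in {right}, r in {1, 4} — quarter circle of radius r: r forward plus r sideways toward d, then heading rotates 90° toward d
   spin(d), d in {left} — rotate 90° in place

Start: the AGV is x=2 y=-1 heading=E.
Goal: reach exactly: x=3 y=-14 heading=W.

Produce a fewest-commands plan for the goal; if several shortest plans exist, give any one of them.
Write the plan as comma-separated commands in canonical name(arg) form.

begin: x=2 y=-1 heading=E
step 1 (straight(4)): x=6 y=-1 heading=E
step 2 (arc(right, 1)): x=7 y=-2 heading=S
step 3 (straight(4)): x=7 y=-6 heading=S
step 4 (straight(4)): x=7 y=-10 heading=S
step 5 (arc(right, 4)): x=3 y=-14 heading=W
nothing shorter than 5 reaches the goal.

straight(4), arc(right, 1), straight(4), straight(4), arc(right, 4)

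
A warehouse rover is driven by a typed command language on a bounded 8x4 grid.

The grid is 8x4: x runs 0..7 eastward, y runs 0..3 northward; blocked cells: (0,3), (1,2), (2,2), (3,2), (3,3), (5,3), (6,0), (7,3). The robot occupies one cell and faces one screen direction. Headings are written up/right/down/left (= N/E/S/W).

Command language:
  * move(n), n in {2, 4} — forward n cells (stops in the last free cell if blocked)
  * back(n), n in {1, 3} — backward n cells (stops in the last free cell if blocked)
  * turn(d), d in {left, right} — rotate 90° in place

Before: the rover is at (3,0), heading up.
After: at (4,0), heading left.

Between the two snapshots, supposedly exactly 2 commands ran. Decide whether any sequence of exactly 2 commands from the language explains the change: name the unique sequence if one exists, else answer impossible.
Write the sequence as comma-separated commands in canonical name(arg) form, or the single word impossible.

turn(left), back(1)

key: running back(1) before turn(left) would end elsewhere — order is forced
start: at (3,0), heading up
t=1 turn(left) ⇒ at (3,0), heading left
t=2 back(1) ⇒ at (4,0), heading left
no other 2-command option fits: unique.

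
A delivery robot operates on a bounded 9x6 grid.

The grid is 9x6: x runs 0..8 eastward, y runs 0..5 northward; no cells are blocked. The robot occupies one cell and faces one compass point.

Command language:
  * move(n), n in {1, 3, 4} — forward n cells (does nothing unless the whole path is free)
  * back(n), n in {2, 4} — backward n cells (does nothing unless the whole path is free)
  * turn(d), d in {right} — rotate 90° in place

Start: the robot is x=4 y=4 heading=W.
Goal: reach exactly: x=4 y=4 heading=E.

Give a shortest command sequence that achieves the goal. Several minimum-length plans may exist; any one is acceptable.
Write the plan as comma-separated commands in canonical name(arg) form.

begin: x=4 y=4 heading=W
1. turn(right) → x=4 y=4 heading=N
2. turn(right) → x=4 y=4 heading=E
no 1-step plan works, so 2 is optimal.

turn(right), turn(right)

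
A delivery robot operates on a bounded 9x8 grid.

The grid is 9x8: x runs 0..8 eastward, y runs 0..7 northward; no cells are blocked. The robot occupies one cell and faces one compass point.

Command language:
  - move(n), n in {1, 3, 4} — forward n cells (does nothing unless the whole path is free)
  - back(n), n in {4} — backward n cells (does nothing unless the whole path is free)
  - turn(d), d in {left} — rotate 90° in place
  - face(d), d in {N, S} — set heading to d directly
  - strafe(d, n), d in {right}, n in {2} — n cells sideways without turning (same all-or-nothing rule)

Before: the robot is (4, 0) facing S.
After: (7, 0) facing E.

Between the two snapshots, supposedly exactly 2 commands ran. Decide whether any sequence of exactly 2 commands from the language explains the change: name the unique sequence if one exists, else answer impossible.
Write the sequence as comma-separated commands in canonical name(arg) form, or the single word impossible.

key: order matters: swapping turn(left) and move(3) lands elsewhere
start: (4, 0) facing S
t=1 turn(left) ⇒ (4, 0) facing E
t=2 move(3) ⇒ (7, 0) facing E
all 64 alternatives checked — unique.

turn(left), move(3)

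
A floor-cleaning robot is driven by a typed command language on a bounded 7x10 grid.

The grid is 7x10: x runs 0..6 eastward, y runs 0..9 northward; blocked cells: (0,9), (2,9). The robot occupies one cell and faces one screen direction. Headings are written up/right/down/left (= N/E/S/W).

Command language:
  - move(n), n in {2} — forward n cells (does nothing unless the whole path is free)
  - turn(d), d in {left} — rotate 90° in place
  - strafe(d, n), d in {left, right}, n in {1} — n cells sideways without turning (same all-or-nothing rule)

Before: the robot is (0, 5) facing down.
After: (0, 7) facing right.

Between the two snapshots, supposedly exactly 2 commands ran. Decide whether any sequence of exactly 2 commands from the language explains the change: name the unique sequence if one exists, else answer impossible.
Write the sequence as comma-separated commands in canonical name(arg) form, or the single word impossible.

all 16 sequences checked — none match.

impossible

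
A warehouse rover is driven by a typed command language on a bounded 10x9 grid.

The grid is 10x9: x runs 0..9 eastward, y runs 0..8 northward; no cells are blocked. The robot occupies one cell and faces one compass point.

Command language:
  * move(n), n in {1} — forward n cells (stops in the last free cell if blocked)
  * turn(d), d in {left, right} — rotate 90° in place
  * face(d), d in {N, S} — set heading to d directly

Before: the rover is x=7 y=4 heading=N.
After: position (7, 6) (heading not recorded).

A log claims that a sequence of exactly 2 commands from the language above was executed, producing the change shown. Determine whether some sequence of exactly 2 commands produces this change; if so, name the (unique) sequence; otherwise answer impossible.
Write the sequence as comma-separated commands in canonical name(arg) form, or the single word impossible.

move(1), move(1)

initial: x=7 y=4 heading=N
t=1 move(1) ⇒ x=7 y=5 heading=N
t=2 move(1) ⇒ x=7 y=6 heading=N
uniquely the one of 25 2-step routes that fits.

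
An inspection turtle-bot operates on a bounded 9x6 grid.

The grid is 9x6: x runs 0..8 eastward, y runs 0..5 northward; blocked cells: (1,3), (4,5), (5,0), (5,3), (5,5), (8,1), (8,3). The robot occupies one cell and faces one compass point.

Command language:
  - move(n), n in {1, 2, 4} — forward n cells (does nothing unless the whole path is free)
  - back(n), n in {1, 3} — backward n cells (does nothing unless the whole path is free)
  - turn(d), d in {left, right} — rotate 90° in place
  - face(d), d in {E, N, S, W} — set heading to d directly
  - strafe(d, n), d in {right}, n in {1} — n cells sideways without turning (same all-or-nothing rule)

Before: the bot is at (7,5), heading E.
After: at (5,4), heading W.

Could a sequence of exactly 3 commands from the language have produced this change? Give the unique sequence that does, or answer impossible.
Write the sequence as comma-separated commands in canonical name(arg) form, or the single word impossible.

strafe(right, 1), face(W), move(2)

key: cell and facing (now W) both changed — the 3 commands mix motion and turning
initial: at (7,5), heading E
1. strafe(right, 1) → at (7,4), heading E
2. face(W) → at (7,4), heading W
3. move(2) → at (5,4), heading W
all 1728 alternatives checked — unique.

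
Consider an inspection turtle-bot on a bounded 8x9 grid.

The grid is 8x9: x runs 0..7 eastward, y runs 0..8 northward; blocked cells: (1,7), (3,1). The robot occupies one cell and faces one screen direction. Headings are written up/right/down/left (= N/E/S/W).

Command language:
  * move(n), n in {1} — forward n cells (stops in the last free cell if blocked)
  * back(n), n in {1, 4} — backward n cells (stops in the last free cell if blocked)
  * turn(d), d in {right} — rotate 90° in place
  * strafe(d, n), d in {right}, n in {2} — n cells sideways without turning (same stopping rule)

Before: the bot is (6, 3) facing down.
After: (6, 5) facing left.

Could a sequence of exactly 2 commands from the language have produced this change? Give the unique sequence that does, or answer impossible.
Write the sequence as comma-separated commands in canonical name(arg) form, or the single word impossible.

turn(right), strafe(right, 2)

key: position moved to (6,5) AND the heading swung to W — translation plus rotation needed
start: (6, 3) facing down
t=1 turn(right) ⇒ (6, 3) facing left
t=2 strafe(right, 2) ⇒ (6, 5) facing left
all 25 alternatives checked — unique.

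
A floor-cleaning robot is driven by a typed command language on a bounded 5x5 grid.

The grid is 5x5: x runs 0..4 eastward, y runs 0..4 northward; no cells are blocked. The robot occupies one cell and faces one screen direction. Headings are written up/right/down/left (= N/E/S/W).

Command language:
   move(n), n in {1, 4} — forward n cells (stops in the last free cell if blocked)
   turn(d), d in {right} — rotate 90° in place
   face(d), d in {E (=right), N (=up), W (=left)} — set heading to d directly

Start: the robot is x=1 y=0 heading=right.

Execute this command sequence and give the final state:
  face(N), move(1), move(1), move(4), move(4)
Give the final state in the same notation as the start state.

from: x=1 y=0 heading=right
step 1 (face(N)): x=1 y=0 heading=up
step 2 (move(1)): x=1 y=1 heading=up
step 3 (move(1)): x=1 y=2 heading=up
step 4 (move(4)): x=1 y=4 heading=up
step 5 (move(4)): x=1 y=4 heading=up

x=1 y=4 heading=up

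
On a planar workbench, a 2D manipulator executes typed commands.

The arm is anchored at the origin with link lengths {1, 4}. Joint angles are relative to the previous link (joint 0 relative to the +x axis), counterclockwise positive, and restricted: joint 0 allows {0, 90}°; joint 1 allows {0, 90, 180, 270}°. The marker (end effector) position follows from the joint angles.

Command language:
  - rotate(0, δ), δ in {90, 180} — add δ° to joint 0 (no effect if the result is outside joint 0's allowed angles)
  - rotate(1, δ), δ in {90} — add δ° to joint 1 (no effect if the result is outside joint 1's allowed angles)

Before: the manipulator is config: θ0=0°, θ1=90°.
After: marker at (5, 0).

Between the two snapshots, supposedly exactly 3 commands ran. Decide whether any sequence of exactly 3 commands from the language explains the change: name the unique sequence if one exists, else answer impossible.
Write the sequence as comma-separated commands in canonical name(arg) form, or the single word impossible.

t0: config: θ0=0°, θ1=90°
step 1 (rotate(1, 90)): config: θ0=0°, θ1=180°
step 2 (rotate(1, 90)): config: θ0=0°, θ1=270°
step 3 (rotate(1, 90)): config: θ0=0°, θ1=0°
no rival 3-sequence matches.

rotate(1, 90), rotate(1, 90), rotate(1, 90)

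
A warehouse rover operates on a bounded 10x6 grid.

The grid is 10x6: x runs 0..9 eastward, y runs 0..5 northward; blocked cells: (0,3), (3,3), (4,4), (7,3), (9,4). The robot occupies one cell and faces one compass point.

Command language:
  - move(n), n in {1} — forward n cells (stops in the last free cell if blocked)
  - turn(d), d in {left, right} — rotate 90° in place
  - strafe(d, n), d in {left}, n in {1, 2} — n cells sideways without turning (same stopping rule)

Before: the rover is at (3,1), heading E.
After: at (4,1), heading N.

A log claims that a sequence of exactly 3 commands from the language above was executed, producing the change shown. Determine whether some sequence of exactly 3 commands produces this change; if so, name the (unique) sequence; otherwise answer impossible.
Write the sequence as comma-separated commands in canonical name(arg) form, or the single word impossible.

no 3-step route produces this change.

impossible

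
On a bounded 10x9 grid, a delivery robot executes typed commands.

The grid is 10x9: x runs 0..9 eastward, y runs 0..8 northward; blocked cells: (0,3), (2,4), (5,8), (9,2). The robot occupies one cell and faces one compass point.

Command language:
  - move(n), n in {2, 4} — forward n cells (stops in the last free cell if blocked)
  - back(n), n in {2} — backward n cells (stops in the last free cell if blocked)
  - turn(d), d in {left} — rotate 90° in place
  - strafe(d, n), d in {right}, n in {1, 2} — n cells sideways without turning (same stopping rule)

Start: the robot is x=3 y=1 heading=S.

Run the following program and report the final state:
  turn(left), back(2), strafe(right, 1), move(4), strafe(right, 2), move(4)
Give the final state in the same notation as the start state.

x=9 y=0 heading=E

from: x=3 y=1 heading=S
step 1 (turn(left)): x=3 y=1 heading=E
step 2 (back(2)): x=1 y=1 heading=E
step 3 (strafe(right, 1)): x=1 y=0 heading=E
step 4 (move(4)): x=5 y=0 heading=E
step 5 (strafe(right, 2)): x=5 y=0 heading=E
step 6 (move(4)): x=9 y=0 heading=E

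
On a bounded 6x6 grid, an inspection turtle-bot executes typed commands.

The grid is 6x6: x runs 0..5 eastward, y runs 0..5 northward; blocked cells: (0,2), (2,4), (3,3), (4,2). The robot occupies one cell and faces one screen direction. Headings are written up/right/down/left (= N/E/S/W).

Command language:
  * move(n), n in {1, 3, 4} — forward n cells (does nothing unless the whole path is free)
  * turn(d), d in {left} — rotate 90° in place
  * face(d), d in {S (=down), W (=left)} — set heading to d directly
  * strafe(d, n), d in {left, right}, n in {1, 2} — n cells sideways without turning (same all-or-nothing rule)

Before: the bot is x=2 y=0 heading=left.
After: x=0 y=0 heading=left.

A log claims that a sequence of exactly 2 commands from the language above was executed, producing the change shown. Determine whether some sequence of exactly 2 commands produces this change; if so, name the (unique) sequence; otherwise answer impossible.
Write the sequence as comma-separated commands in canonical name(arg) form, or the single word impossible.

move(1), move(1)

key: still facing W at the end — nothing in the sequence rotates
start: x=2 y=0 heading=left
[1] after move(1): x=1 y=0 heading=left
[2] after move(1): x=0 y=0 heading=left
all 100 alternatives checked — unique.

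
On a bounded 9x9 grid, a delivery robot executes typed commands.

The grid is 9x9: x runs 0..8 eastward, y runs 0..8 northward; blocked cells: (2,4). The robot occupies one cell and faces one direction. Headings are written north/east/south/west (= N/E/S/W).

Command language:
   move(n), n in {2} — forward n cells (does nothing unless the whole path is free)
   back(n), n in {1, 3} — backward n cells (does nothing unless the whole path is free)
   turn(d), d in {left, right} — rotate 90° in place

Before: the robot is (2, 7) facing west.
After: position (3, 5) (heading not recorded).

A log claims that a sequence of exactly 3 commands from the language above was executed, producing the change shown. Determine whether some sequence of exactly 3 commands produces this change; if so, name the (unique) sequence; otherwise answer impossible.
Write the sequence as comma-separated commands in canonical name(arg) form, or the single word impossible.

key: order matters: swapping back(1) and move(2) lands elsewhere
initial: (2, 7) facing west
1. back(1) → (3, 7) facing west
2. turn(left) → (3, 7) facing south
3. move(2) → (3, 5) facing south
all 125 alternatives checked — unique.

back(1), turn(left), move(2)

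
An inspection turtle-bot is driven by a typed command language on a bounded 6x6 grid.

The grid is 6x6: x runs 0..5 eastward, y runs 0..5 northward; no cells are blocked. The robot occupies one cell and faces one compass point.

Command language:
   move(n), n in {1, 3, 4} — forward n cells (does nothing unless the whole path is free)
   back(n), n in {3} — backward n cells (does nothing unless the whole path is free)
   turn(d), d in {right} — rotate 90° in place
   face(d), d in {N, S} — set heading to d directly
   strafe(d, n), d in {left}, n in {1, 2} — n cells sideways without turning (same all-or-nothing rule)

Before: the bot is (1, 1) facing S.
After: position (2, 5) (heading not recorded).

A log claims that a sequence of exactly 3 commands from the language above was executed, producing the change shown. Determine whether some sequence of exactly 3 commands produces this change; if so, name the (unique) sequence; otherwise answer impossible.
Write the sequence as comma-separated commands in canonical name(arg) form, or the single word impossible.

key: order matters: swapping strafe(left, 1) and move(4) lands elsewhere
begin: (1, 1) facing S
step 1 (strafe(left, 1)): (2, 1) facing S
step 2 (face(N)): (2, 1) facing N
step 3 (move(4)): (2, 5) facing N
uniquely the one of 729 3-step routes that fits.

strafe(left, 1), face(N), move(4)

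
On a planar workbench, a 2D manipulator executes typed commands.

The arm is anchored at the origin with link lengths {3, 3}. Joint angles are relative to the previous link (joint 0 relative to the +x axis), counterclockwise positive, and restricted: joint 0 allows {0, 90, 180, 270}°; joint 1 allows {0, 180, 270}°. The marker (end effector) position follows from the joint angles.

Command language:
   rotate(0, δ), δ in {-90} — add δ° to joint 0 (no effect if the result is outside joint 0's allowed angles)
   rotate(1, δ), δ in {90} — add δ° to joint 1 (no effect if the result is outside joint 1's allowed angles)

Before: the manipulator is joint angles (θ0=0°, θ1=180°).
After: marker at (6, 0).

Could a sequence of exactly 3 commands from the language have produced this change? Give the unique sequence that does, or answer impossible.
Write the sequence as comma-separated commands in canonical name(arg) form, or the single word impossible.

rotate(1, 90), rotate(1, 90), rotate(1, 90)

initial: joint angles (θ0=0°, θ1=180°)
t=1 rotate(1, 90) ⇒ joint angles (θ0=0°, θ1=270°)
t=2 rotate(1, 90) ⇒ joint angles (θ0=0°, θ1=0°)
t=3 rotate(1, 90) ⇒ joint angles (θ0=0°, θ1=0°)
no other 3-command option fits: unique.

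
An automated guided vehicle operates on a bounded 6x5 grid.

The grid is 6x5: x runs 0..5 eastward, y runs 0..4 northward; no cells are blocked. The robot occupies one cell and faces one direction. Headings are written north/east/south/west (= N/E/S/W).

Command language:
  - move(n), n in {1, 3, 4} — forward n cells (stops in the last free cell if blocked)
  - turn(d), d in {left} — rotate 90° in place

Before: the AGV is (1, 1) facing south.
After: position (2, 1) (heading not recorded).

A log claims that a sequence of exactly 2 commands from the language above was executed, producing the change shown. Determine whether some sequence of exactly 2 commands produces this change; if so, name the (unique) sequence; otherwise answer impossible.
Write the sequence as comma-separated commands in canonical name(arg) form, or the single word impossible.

key: order matters: swapping turn(left) and move(1) lands elsewhere
start: (1, 1) facing south
step 1 (turn(left)): (1, 1) facing east
step 2 (move(1)): (2, 1) facing east
uniquely the one of 16 2-step routes that fits.

turn(left), move(1)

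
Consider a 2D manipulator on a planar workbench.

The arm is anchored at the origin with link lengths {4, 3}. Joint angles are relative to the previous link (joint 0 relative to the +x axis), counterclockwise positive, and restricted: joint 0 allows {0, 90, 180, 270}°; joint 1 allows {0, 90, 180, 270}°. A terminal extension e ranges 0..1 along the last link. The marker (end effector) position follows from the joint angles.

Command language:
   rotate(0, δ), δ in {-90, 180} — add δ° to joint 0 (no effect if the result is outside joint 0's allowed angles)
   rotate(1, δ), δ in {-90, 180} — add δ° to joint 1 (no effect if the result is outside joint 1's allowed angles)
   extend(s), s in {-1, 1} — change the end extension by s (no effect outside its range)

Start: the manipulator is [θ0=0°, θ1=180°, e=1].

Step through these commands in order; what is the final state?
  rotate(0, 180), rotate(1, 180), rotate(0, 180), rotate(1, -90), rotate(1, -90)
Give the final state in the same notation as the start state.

[θ0=0°, θ1=180°, e=1]

initial: [θ0=0°, θ1=180°, e=1]
t=1 rotate(0, 180) ⇒ [θ0=180°, θ1=180°, e=1]
t=2 rotate(1, 180) ⇒ [θ0=180°, θ1=0°, e=1]
t=3 rotate(0, 180) ⇒ [θ0=0°, θ1=0°, e=1]
t=4 rotate(1, -90) ⇒ [θ0=0°, θ1=270°, e=1]
t=5 rotate(1, -90) ⇒ [θ0=0°, θ1=180°, e=1]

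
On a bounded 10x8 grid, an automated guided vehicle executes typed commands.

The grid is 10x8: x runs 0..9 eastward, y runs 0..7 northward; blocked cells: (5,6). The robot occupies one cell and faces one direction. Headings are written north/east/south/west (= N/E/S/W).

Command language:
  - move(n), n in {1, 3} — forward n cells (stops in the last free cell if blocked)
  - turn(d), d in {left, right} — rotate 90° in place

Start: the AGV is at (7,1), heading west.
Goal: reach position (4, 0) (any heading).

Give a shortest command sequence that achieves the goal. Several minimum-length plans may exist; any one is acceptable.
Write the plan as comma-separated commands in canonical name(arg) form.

move(3), turn(left), move(3)

start: at (7,1), heading west
1. move(3) → at (4,1), heading west
2. turn(left) → at (4,1), heading south
3. move(3) → at (4,0), heading south
shorter routes all fall short; 3 is best.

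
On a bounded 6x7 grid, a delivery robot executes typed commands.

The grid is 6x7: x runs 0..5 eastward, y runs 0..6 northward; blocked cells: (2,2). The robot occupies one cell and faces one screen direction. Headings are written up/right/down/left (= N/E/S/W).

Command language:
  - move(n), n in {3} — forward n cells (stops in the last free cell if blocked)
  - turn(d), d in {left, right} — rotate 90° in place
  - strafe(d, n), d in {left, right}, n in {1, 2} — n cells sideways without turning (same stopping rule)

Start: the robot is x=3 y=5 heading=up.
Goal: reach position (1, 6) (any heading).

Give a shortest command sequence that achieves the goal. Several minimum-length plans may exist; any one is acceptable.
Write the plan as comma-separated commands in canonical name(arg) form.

begin: x=3 y=5 heading=up
1. strafe(left, 2) → x=1 y=5 heading=up
2. move(3) → x=1 y=6 heading=up
no 1-step plan works, so 2 is optimal.

strafe(left, 2), move(3)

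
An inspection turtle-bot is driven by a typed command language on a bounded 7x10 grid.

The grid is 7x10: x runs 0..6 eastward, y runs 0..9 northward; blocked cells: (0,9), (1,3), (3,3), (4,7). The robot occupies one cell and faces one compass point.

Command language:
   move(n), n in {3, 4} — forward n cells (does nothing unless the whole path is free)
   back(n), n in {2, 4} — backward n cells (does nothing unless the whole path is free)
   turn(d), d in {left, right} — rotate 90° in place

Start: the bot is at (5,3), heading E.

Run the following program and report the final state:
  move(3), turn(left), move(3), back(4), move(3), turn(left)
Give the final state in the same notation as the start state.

at (5,5), heading W

t0: at (5,3), heading E
step 1 (move(3)): at (5,3), heading E
step 2 (turn(left)): at (5,3), heading N
step 3 (move(3)): at (5,6), heading N
step 4 (back(4)): at (5,2), heading N
step 5 (move(3)): at (5,5), heading N
step 6 (turn(left)): at (5,5), heading W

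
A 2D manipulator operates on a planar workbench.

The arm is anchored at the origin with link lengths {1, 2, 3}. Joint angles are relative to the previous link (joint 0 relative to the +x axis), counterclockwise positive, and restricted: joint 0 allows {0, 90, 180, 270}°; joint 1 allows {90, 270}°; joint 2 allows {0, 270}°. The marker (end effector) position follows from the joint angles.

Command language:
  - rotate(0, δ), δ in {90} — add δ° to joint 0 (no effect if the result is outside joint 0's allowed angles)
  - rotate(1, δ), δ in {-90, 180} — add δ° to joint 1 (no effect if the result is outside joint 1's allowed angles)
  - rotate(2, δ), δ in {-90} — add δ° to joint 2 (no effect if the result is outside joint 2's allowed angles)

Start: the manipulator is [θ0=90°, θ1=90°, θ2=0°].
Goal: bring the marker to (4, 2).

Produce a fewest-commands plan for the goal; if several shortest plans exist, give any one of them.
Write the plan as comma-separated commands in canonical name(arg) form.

from: [θ0=90°, θ1=90°, θ2=0°]
step 1 (rotate(0, 90)): [θ0=180°, θ1=90°, θ2=0°]
step 2 (rotate(0, 90)): [θ0=270°, θ1=90°, θ2=0°]
step 3 (rotate(0, 90)): [θ0=0°, θ1=90°, θ2=0°]
step 4 (rotate(2, -90)): [θ0=0°, θ1=90°, θ2=270°]
minimal: 4 command(s), checked below 4.

rotate(0, 90), rotate(0, 90), rotate(0, 90), rotate(2, -90)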